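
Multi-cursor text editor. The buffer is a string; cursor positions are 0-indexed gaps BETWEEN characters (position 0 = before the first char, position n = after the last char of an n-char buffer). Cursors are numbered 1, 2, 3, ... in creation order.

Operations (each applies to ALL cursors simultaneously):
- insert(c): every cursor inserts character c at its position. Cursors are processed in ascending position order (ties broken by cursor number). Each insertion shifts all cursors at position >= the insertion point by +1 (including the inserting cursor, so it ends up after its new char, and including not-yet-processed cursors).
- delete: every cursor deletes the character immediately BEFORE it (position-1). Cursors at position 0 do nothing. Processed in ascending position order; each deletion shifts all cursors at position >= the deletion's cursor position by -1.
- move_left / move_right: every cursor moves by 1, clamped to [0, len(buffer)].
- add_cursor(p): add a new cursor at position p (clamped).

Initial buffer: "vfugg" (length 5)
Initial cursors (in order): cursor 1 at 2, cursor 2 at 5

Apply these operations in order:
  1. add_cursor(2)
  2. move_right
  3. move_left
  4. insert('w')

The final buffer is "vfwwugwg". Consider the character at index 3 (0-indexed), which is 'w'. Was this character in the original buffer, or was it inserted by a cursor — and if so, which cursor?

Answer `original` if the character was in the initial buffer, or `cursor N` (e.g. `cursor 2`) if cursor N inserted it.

Answer: cursor 3

Derivation:
After op 1 (add_cursor(2)): buffer="vfugg" (len 5), cursors c1@2 c3@2 c2@5, authorship .....
After op 2 (move_right): buffer="vfugg" (len 5), cursors c1@3 c3@3 c2@5, authorship .....
After op 3 (move_left): buffer="vfugg" (len 5), cursors c1@2 c3@2 c2@4, authorship .....
After op 4 (insert('w')): buffer="vfwwugwg" (len 8), cursors c1@4 c3@4 c2@7, authorship ..13..2.
Authorship (.=original, N=cursor N): . . 1 3 . . 2 .
Index 3: author = 3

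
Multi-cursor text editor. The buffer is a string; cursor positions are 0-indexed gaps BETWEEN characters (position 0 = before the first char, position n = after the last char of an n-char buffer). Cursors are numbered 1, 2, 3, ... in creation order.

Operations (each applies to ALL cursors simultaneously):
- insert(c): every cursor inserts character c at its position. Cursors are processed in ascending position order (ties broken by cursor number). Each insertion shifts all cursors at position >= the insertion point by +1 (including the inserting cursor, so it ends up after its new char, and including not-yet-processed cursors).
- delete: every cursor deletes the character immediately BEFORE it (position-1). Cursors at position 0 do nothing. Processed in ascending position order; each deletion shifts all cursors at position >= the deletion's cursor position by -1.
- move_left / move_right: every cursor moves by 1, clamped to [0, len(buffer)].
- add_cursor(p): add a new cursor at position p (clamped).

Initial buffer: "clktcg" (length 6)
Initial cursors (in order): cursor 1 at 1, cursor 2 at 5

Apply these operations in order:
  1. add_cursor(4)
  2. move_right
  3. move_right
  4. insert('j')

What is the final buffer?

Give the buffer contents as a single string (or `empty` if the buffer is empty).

After op 1 (add_cursor(4)): buffer="clktcg" (len 6), cursors c1@1 c3@4 c2@5, authorship ......
After op 2 (move_right): buffer="clktcg" (len 6), cursors c1@2 c3@5 c2@6, authorship ......
After op 3 (move_right): buffer="clktcg" (len 6), cursors c1@3 c2@6 c3@6, authorship ......
After op 4 (insert('j')): buffer="clkjtcgjj" (len 9), cursors c1@4 c2@9 c3@9, authorship ...1...23

Answer: clkjtcgjj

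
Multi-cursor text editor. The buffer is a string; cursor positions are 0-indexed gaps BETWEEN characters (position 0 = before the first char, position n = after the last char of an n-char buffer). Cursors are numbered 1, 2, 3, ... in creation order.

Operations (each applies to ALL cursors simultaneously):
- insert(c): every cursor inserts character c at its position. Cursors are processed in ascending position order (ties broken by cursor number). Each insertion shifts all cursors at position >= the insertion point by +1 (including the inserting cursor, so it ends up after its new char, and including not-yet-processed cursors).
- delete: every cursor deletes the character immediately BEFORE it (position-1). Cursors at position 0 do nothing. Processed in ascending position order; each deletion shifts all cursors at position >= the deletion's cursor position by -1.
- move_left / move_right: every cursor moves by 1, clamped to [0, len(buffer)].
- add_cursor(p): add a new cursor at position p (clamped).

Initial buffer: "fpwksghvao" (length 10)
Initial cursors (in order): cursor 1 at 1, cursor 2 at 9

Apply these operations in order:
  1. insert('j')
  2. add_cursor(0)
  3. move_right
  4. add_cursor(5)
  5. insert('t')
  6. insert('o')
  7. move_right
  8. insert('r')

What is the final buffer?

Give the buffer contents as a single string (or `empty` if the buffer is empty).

After op 1 (insert('j')): buffer="fjpwksghvajo" (len 12), cursors c1@2 c2@11, authorship .1........2.
After op 2 (add_cursor(0)): buffer="fjpwksghvajo" (len 12), cursors c3@0 c1@2 c2@11, authorship .1........2.
After op 3 (move_right): buffer="fjpwksghvajo" (len 12), cursors c3@1 c1@3 c2@12, authorship .1........2.
After op 4 (add_cursor(5)): buffer="fjpwksghvajo" (len 12), cursors c3@1 c1@3 c4@5 c2@12, authorship .1........2.
After op 5 (insert('t')): buffer="ftjptwktsghvajot" (len 16), cursors c3@2 c1@5 c4@8 c2@16, authorship .31.1..4.....2.2
After op 6 (insert('o')): buffer="ftojptowktosghvajoto" (len 20), cursors c3@3 c1@7 c4@11 c2@20, authorship .331.11..44.....2.22
After op 7 (move_right): buffer="ftojptowktosghvajoto" (len 20), cursors c3@4 c1@8 c4@12 c2@20, authorship .331.11..44.....2.22
After op 8 (insert('r')): buffer="ftojrptowrktosrghvajotor" (len 24), cursors c3@5 c1@10 c4@15 c2@24, authorship .3313.11.1.44.4....2.222

Answer: ftojrptowrktosrghvajotor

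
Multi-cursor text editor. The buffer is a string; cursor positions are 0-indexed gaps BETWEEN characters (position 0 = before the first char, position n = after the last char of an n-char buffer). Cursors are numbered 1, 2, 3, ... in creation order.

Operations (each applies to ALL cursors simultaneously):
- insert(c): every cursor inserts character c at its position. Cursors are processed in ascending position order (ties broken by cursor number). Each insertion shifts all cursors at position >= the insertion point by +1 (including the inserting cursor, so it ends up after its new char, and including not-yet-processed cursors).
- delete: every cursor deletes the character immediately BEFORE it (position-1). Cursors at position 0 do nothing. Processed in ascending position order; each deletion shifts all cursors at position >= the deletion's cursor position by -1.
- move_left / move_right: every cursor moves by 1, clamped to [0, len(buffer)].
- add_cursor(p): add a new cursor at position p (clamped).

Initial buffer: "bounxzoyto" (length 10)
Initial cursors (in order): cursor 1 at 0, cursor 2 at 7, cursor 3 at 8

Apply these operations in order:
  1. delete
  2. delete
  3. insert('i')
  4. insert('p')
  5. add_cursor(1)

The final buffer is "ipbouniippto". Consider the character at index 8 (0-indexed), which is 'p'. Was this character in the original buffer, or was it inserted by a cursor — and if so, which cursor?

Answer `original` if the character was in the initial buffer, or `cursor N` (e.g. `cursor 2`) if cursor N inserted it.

Answer: cursor 2

Derivation:
After op 1 (delete): buffer="bounxzto" (len 8), cursors c1@0 c2@6 c3@6, authorship ........
After op 2 (delete): buffer="bounto" (len 6), cursors c1@0 c2@4 c3@4, authorship ......
After op 3 (insert('i')): buffer="ibouniito" (len 9), cursors c1@1 c2@7 c3@7, authorship 1....23..
After op 4 (insert('p')): buffer="ipbouniippto" (len 12), cursors c1@2 c2@10 c3@10, authorship 11....2323..
After op 5 (add_cursor(1)): buffer="ipbouniippto" (len 12), cursors c4@1 c1@2 c2@10 c3@10, authorship 11....2323..
Authorship (.=original, N=cursor N): 1 1 . . . . 2 3 2 3 . .
Index 8: author = 2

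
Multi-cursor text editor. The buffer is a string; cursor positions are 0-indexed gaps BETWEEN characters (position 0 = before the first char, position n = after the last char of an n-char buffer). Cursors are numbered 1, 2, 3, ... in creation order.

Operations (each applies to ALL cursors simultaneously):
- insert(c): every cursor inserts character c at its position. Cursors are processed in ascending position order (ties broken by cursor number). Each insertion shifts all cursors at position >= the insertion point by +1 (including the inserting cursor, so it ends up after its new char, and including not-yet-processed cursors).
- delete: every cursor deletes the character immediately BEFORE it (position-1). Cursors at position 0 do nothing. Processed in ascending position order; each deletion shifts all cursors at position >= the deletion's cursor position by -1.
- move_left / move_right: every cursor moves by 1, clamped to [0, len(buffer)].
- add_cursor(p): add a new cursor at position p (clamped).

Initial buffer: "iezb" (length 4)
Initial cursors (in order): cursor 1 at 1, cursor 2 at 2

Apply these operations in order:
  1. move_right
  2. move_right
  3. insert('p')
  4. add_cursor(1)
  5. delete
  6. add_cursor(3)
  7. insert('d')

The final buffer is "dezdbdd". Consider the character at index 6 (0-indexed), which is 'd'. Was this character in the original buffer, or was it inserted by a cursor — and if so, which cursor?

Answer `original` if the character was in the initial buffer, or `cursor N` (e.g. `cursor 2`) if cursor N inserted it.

Answer: cursor 4

Derivation:
After op 1 (move_right): buffer="iezb" (len 4), cursors c1@2 c2@3, authorship ....
After op 2 (move_right): buffer="iezb" (len 4), cursors c1@3 c2@4, authorship ....
After op 3 (insert('p')): buffer="iezpbp" (len 6), cursors c1@4 c2@6, authorship ...1.2
After op 4 (add_cursor(1)): buffer="iezpbp" (len 6), cursors c3@1 c1@4 c2@6, authorship ...1.2
After op 5 (delete): buffer="ezb" (len 3), cursors c3@0 c1@2 c2@3, authorship ...
After op 6 (add_cursor(3)): buffer="ezb" (len 3), cursors c3@0 c1@2 c2@3 c4@3, authorship ...
After op 7 (insert('d')): buffer="dezdbdd" (len 7), cursors c3@1 c1@4 c2@7 c4@7, authorship 3..1.24
Authorship (.=original, N=cursor N): 3 . . 1 . 2 4
Index 6: author = 4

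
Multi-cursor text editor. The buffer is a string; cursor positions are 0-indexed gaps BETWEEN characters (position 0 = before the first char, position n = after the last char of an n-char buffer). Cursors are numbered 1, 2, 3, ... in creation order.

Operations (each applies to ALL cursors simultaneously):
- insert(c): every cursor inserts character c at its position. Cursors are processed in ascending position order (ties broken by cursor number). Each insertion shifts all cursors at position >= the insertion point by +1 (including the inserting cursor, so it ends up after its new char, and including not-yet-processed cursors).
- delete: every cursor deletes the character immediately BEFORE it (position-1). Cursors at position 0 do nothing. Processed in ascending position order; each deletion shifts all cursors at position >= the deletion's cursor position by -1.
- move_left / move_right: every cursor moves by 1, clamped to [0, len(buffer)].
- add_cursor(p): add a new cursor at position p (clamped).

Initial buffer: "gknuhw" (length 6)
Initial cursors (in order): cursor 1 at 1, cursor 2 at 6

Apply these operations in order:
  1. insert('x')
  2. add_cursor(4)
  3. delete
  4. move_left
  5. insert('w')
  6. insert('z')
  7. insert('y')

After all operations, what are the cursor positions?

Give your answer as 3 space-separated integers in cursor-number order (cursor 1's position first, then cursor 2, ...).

After op 1 (insert('x')): buffer="gxknuhwx" (len 8), cursors c1@2 c2@8, authorship .1.....2
After op 2 (add_cursor(4)): buffer="gxknuhwx" (len 8), cursors c1@2 c3@4 c2@8, authorship .1.....2
After op 3 (delete): buffer="gkuhw" (len 5), cursors c1@1 c3@2 c2@5, authorship .....
After op 4 (move_left): buffer="gkuhw" (len 5), cursors c1@0 c3@1 c2@4, authorship .....
After op 5 (insert('w')): buffer="wgwkuhww" (len 8), cursors c1@1 c3@3 c2@7, authorship 1.3...2.
After op 6 (insert('z')): buffer="wzgwzkuhwzw" (len 11), cursors c1@2 c3@5 c2@10, authorship 11.33...22.
After op 7 (insert('y')): buffer="wzygwzykuhwzyw" (len 14), cursors c1@3 c3@7 c2@13, authorship 111.333...222.

Answer: 3 13 7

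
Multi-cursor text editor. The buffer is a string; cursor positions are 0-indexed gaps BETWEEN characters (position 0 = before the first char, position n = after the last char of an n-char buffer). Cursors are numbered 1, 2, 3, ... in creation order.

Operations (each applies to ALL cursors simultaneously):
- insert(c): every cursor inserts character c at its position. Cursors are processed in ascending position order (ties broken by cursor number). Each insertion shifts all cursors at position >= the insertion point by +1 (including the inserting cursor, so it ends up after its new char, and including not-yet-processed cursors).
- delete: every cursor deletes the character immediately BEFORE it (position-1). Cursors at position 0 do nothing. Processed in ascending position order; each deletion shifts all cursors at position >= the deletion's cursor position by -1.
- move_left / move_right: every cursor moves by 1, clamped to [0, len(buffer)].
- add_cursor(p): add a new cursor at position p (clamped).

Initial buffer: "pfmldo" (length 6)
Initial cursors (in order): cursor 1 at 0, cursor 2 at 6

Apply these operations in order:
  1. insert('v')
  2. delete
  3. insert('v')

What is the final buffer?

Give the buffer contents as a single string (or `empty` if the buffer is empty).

After op 1 (insert('v')): buffer="vpfmldov" (len 8), cursors c1@1 c2@8, authorship 1......2
After op 2 (delete): buffer="pfmldo" (len 6), cursors c1@0 c2@6, authorship ......
After op 3 (insert('v')): buffer="vpfmldov" (len 8), cursors c1@1 c2@8, authorship 1......2

Answer: vpfmldov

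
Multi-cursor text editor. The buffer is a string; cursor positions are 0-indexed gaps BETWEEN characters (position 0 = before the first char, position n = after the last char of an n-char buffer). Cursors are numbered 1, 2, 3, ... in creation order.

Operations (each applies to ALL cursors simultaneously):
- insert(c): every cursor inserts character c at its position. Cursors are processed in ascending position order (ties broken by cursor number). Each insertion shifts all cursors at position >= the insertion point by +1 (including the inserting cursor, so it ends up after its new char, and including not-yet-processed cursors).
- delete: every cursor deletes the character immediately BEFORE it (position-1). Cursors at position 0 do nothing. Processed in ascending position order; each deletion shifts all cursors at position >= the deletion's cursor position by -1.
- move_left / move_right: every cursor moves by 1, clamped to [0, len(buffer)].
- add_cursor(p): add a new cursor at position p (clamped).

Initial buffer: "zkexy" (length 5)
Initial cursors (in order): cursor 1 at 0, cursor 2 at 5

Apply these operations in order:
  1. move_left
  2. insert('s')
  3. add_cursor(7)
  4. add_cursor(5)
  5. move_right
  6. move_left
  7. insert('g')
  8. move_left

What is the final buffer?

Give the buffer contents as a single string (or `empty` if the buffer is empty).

Answer: sgzkexgsggy

Derivation:
After op 1 (move_left): buffer="zkexy" (len 5), cursors c1@0 c2@4, authorship .....
After op 2 (insert('s')): buffer="szkexsy" (len 7), cursors c1@1 c2@6, authorship 1....2.
After op 3 (add_cursor(7)): buffer="szkexsy" (len 7), cursors c1@1 c2@6 c3@7, authorship 1....2.
After op 4 (add_cursor(5)): buffer="szkexsy" (len 7), cursors c1@1 c4@5 c2@6 c3@7, authorship 1....2.
After op 5 (move_right): buffer="szkexsy" (len 7), cursors c1@2 c4@6 c2@7 c3@7, authorship 1....2.
After op 6 (move_left): buffer="szkexsy" (len 7), cursors c1@1 c4@5 c2@6 c3@6, authorship 1....2.
After op 7 (insert('g')): buffer="sgzkexgsggy" (len 11), cursors c1@2 c4@7 c2@10 c3@10, authorship 11....4223.
After op 8 (move_left): buffer="sgzkexgsggy" (len 11), cursors c1@1 c4@6 c2@9 c3@9, authorship 11....4223.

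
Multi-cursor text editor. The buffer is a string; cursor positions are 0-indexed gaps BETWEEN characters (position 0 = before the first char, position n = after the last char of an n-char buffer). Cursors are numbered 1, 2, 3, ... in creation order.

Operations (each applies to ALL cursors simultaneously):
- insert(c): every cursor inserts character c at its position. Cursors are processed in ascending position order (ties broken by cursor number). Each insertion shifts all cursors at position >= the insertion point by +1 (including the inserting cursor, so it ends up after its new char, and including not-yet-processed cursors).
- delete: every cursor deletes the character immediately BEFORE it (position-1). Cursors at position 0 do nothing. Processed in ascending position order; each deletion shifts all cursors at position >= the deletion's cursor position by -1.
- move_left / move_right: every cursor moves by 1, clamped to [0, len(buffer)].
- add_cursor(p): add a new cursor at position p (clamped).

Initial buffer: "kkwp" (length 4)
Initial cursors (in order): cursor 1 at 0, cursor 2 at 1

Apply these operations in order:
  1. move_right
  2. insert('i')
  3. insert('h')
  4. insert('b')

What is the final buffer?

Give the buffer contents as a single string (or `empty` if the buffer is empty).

Answer: kihbkihbwp

Derivation:
After op 1 (move_right): buffer="kkwp" (len 4), cursors c1@1 c2@2, authorship ....
After op 2 (insert('i')): buffer="kikiwp" (len 6), cursors c1@2 c2@4, authorship .1.2..
After op 3 (insert('h')): buffer="kihkihwp" (len 8), cursors c1@3 c2@6, authorship .11.22..
After op 4 (insert('b')): buffer="kihbkihbwp" (len 10), cursors c1@4 c2@8, authorship .111.222..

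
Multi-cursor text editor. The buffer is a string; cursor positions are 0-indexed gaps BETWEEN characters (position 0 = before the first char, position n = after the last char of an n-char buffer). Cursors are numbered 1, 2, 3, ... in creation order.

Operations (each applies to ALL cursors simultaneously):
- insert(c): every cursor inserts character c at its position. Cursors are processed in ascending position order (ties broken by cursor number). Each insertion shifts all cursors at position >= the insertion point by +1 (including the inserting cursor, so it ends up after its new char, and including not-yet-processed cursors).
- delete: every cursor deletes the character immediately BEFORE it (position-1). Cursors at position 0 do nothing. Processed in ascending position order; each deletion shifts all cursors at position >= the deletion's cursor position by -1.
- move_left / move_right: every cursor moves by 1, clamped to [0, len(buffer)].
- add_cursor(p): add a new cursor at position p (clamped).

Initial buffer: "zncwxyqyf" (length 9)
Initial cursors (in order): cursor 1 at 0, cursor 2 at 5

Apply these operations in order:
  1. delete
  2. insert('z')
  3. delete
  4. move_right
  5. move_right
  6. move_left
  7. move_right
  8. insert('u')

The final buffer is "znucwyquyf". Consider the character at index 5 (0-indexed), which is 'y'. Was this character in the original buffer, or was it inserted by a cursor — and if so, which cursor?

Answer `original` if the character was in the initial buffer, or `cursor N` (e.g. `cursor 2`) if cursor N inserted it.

After op 1 (delete): buffer="zncwyqyf" (len 8), cursors c1@0 c2@4, authorship ........
After op 2 (insert('z')): buffer="zzncwzyqyf" (len 10), cursors c1@1 c2@6, authorship 1....2....
After op 3 (delete): buffer="zncwyqyf" (len 8), cursors c1@0 c2@4, authorship ........
After op 4 (move_right): buffer="zncwyqyf" (len 8), cursors c1@1 c2@5, authorship ........
After op 5 (move_right): buffer="zncwyqyf" (len 8), cursors c1@2 c2@6, authorship ........
After op 6 (move_left): buffer="zncwyqyf" (len 8), cursors c1@1 c2@5, authorship ........
After op 7 (move_right): buffer="zncwyqyf" (len 8), cursors c1@2 c2@6, authorship ........
After op 8 (insert('u')): buffer="znucwyquyf" (len 10), cursors c1@3 c2@8, authorship ..1....2..
Authorship (.=original, N=cursor N): . . 1 . . . . 2 . .
Index 5: author = original

Answer: original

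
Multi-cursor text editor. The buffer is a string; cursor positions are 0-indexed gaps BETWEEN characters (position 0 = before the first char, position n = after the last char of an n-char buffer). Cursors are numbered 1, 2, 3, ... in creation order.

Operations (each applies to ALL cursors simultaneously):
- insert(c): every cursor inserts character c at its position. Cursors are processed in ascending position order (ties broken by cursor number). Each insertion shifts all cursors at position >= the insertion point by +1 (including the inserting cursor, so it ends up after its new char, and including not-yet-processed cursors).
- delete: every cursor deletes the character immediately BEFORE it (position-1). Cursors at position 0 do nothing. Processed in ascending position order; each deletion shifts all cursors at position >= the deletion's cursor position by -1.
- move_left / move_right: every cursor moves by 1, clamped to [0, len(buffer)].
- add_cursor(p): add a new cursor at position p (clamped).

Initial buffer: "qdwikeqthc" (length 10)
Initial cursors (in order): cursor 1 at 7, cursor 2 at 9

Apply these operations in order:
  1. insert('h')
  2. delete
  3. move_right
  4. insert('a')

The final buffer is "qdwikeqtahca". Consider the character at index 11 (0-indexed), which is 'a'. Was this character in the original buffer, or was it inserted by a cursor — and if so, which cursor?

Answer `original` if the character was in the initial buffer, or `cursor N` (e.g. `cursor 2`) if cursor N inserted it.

After op 1 (insert('h')): buffer="qdwikeqhthhc" (len 12), cursors c1@8 c2@11, authorship .......1..2.
After op 2 (delete): buffer="qdwikeqthc" (len 10), cursors c1@7 c2@9, authorship ..........
After op 3 (move_right): buffer="qdwikeqthc" (len 10), cursors c1@8 c2@10, authorship ..........
After op 4 (insert('a')): buffer="qdwikeqtahca" (len 12), cursors c1@9 c2@12, authorship ........1..2
Authorship (.=original, N=cursor N): . . . . . . . . 1 . . 2
Index 11: author = 2

Answer: cursor 2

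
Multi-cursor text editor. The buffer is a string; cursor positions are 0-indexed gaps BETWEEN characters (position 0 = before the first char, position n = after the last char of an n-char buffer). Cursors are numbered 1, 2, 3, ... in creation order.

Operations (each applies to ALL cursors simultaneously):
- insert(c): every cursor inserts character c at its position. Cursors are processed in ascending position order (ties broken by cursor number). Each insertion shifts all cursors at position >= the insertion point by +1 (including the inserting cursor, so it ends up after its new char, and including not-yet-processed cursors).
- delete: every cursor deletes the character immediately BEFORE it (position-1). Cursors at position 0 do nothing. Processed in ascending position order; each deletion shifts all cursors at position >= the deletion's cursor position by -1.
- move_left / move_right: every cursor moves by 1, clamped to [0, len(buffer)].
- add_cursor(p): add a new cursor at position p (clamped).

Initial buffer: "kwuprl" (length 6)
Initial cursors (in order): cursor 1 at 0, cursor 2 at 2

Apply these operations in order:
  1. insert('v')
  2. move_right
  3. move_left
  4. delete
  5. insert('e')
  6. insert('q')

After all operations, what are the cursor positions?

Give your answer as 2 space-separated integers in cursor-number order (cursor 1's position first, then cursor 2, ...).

Answer: 2 6

Derivation:
After op 1 (insert('v')): buffer="vkwvuprl" (len 8), cursors c1@1 c2@4, authorship 1..2....
After op 2 (move_right): buffer="vkwvuprl" (len 8), cursors c1@2 c2@5, authorship 1..2....
After op 3 (move_left): buffer="vkwvuprl" (len 8), cursors c1@1 c2@4, authorship 1..2....
After op 4 (delete): buffer="kwuprl" (len 6), cursors c1@0 c2@2, authorship ......
After op 5 (insert('e')): buffer="ekweuprl" (len 8), cursors c1@1 c2@4, authorship 1..2....
After op 6 (insert('q')): buffer="eqkwequprl" (len 10), cursors c1@2 c2@6, authorship 11..22....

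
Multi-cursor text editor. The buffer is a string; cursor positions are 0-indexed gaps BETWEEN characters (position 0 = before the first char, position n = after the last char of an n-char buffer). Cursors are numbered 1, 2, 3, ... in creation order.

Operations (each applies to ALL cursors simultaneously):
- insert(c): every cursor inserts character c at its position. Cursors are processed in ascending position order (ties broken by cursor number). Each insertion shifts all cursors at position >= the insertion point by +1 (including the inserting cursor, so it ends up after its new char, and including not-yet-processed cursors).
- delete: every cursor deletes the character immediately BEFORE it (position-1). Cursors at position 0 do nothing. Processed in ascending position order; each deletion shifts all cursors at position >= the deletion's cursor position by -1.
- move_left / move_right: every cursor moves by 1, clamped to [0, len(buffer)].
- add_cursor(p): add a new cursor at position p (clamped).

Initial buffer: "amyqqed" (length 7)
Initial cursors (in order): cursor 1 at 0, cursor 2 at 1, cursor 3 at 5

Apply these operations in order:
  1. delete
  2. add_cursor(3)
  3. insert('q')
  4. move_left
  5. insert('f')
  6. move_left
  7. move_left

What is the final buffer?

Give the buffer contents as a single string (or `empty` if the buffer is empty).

After op 1 (delete): buffer="myqed" (len 5), cursors c1@0 c2@0 c3@3, authorship .....
After op 2 (add_cursor(3)): buffer="myqed" (len 5), cursors c1@0 c2@0 c3@3 c4@3, authorship .....
After op 3 (insert('q')): buffer="qqmyqqqed" (len 9), cursors c1@2 c2@2 c3@7 c4@7, authorship 12...34..
After op 4 (move_left): buffer="qqmyqqqed" (len 9), cursors c1@1 c2@1 c3@6 c4@6, authorship 12...34..
After op 5 (insert('f')): buffer="qffqmyqqffqed" (len 13), cursors c1@3 c2@3 c3@10 c4@10, authorship 1122...3344..
After op 6 (move_left): buffer="qffqmyqqffqed" (len 13), cursors c1@2 c2@2 c3@9 c4@9, authorship 1122...3344..
After op 7 (move_left): buffer="qffqmyqqffqed" (len 13), cursors c1@1 c2@1 c3@8 c4@8, authorship 1122...3344..

Answer: qffqmyqqffqed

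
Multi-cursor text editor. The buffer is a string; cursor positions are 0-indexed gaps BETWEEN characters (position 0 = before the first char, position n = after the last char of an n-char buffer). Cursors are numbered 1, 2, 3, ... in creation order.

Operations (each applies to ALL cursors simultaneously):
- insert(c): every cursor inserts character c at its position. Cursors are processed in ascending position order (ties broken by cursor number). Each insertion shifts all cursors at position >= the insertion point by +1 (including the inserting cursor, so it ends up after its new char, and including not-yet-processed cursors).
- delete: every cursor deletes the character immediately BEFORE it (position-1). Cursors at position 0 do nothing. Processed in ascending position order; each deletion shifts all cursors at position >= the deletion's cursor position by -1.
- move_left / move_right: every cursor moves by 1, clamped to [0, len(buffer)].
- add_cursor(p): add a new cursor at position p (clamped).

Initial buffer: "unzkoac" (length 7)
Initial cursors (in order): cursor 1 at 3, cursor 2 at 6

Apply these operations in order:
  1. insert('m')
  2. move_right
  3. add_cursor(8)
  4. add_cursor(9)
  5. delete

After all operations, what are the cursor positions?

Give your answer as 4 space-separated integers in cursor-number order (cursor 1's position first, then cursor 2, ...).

After op 1 (insert('m')): buffer="unzmkoamc" (len 9), cursors c1@4 c2@8, authorship ...1...2.
After op 2 (move_right): buffer="unzmkoamc" (len 9), cursors c1@5 c2@9, authorship ...1...2.
After op 3 (add_cursor(8)): buffer="unzmkoamc" (len 9), cursors c1@5 c3@8 c2@9, authorship ...1...2.
After op 4 (add_cursor(9)): buffer="unzmkoamc" (len 9), cursors c1@5 c3@8 c2@9 c4@9, authorship ...1...2.
After op 5 (delete): buffer="unzmo" (len 5), cursors c1@4 c2@5 c3@5 c4@5, authorship ...1.

Answer: 4 5 5 5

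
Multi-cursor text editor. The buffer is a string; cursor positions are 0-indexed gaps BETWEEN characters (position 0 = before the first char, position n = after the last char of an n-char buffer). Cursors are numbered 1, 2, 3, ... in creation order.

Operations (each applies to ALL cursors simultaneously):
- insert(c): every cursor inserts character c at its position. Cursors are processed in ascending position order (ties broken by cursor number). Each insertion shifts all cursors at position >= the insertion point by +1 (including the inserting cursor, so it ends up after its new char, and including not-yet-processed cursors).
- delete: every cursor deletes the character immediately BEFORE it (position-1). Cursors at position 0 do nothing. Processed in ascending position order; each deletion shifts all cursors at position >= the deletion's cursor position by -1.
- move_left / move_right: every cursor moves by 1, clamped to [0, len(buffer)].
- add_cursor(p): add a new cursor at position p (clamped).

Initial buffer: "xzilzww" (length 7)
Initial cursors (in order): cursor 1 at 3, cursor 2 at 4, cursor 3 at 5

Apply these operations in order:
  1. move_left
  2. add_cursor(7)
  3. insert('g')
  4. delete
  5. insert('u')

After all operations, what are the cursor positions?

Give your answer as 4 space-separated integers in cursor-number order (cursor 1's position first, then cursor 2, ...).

After op 1 (move_left): buffer="xzilzww" (len 7), cursors c1@2 c2@3 c3@4, authorship .......
After op 2 (add_cursor(7)): buffer="xzilzww" (len 7), cursors c1@2 c2@3 c3@4 c4@7, authorship .......
After op 3 (insert('g')): buffer="xzgiglgzwwg" (len 11), cursors c1@3 c2@5 c3@7 c4@11, authorship ..1.2.3...4
After op 4 (delete): buffer="xzilzww" (len 7), cursors c1@2 c2@3 c3@4 c4@7, authorship .......
After op 5 (insert('u')): buffer="xzuiuluzwwu" (len 11), cursors c1@3 c2@5 c3@7 c4@11, authorship ..1.2.3...4

Answer: 3 5 7 11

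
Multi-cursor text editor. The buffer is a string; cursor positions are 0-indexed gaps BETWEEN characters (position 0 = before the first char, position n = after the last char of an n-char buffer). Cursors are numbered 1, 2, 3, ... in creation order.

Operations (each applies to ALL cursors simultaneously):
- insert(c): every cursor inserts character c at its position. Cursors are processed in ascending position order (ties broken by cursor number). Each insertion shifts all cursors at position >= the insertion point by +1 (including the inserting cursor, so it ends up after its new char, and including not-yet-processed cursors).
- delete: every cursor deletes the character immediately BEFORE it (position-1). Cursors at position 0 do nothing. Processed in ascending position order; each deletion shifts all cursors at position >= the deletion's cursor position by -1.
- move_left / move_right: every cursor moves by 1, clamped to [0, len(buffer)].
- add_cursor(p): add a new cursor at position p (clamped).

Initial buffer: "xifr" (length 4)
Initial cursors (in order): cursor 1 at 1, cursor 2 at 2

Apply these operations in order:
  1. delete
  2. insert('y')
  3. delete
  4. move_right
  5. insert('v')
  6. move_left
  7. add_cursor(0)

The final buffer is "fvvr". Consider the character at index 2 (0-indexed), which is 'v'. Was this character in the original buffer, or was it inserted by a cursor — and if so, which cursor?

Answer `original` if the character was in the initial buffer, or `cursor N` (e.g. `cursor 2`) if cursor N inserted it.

After op 1 (delete): buffer="fr" (len 2), cursors c1@0 c2@0, authorship ..
After op 2 (insert('y')): buffer="yyfr" (len 4), cursors c1@2 c2@2, authorship 12..
After op 3 (delete): buffer="fr" (len 2), cursors c1@0 c2@0, authorship ..
After op 4 (move_right): buffer="fr" (len 2), cursors c1@1 c2@1, authorship ..
After op 5 (insert('v')): buffer="fvvr" (len 4), cursors c1@3 c2@3, authorship .12.
After op 6 (move_left): buffer="fvvr" (len 4), cursors c1@2 c2@2, authorship .12.
After op 7 (add_cursor(0)): buffer="fvvr" (len 4), cursors c3@0 c1@2 c2@2, authorship .12.
Authorship (.=original, N=cursor N): . 1 2 .
Index 2: author = 2

Answer: cursor 2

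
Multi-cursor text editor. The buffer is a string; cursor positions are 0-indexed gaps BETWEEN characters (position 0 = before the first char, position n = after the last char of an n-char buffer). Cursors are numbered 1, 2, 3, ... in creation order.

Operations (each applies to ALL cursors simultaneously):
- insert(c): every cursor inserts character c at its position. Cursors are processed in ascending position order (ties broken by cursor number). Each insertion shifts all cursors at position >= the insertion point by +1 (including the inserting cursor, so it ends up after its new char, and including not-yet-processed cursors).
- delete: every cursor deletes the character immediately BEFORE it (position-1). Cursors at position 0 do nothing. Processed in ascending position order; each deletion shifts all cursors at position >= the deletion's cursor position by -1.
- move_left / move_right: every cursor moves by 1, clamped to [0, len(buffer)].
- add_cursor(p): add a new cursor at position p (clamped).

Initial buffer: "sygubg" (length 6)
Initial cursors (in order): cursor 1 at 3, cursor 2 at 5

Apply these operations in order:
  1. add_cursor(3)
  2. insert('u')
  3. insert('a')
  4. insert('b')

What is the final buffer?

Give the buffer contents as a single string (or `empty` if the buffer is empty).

Answer: syguuaabbubuabg

Derivation:
After op 1 (add_cursor(3)): buffer="sygubg" (len 6), cursors c1@3 c3@3 c2@5, authorship ......
After op 2 (insert('u')): buffer="syguuubug" (len 9), cursors c1@5 c3@5 c2@8, authorship ...13..2.
After op 3 (insert('a')): buffer="syguuaaubuag" (len 12), cursors c1@7 c3@7 c2@11, authorship ...1313..22.
After op 4 (insert('b')): buffer="syguuaabbubuabg" (len 15), cursors c1@9 c3@9 c2@14, authorship ...131313..222.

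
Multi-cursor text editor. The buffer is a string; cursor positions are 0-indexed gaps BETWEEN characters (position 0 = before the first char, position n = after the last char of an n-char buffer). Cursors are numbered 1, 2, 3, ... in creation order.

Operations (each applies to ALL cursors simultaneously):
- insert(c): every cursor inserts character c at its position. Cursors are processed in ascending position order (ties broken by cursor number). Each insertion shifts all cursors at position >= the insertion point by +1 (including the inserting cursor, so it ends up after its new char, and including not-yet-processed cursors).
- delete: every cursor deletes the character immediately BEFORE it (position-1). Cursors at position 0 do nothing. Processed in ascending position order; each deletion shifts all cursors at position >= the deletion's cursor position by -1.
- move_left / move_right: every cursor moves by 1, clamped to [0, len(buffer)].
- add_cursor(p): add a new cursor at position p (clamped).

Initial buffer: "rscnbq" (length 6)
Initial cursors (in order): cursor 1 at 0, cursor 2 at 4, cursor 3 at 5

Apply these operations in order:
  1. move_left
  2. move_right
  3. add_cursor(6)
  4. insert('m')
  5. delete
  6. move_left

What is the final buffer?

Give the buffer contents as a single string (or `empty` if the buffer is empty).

After op 1 (move_left): buffer="rscnbq" (len 6), cursors c1@0 c2@3 c3@4, authorship ......
After op 2 (move_right): buffer="rscnbq" (len 6), cursors c1@1 c2@4 c3@5, authorship ......
After op 3 (add_cursor(6)): buffer="rscnbq" (len 6), cursors c1@1 c2@4 c3@5 c4@6, authorship ......
After op 4 (insert('m')): buffer="rmscnmbmqm" (len 10), cursors c1@2 c2@6 c3@8 c4@10, authorship .1...2.3.4
After op 5 (delete): buffer="rscnbq" (len 6), cursors c1@1 c2@4 c3@5 c4@6, authorship ......
After op 6 (move_left): buffer="rscnbq" (len 6), cursors c1@0 c2@3 c3@4 c4@5, authorship ......

Answer: rscnbq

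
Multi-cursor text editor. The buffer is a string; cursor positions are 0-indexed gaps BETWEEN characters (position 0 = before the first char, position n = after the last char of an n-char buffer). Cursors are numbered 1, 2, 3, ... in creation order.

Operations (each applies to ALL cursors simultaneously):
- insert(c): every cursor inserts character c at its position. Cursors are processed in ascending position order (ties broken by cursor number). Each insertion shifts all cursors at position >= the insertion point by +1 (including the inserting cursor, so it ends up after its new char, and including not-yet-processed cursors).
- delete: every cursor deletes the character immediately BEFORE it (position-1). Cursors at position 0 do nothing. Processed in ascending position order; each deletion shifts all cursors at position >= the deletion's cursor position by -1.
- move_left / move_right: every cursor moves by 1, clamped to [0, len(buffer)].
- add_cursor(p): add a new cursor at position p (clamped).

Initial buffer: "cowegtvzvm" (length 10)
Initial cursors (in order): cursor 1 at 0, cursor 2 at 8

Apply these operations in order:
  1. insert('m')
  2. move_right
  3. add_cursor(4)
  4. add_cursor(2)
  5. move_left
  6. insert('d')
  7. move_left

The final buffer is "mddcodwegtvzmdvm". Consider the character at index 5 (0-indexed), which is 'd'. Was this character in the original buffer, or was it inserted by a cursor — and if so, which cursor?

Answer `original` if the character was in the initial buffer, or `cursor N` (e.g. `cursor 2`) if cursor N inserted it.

Answer: cursor 3

Derivation:
After op 1 (insert('m')): buffer="mcowegtvzmvm" (len 12), cursors c1@1 c2@10, authorship 1........2..
After op 2 (move_right): buffer="mcowegtvzmvm" (len 12), cursors c1@2 c2@11, authorship 1........2..
After op 3 (add_cursor(4)): buffer="mcowegtvzmvm" (len 12), cursors c1@2 c3@4 c2@11, authorship 1........2..
After op 4 (add_cursor(2)): buffer="mcowegtvzmvm" (len 12), cursors c1@2 c4@2 c3@4 c2@11, authorship 1........2..
After op 5 (move_left): buffer="mcowegtvzmvm" (len 12), cursors c1@1 c4@1 c3@3 c2@10, authorship 1........2..
After op 6 (insert('d')): buffer="mddcodwegtvzmdvm" (len 16), cursors c1@3 c4@3 c3@6 c2@14, authorship 114..3......22..
After op 7 (move_left): buffer="mddcodwegtvzmdvm" (len 16), cursors c1@2 c4@2 c3@5 c2@13, authorship 114..3......22..
Authorship (.=original, N=cursor N): 1 1 4 . . 3 . . . . . . 2 2 . .
Index 5: author = 3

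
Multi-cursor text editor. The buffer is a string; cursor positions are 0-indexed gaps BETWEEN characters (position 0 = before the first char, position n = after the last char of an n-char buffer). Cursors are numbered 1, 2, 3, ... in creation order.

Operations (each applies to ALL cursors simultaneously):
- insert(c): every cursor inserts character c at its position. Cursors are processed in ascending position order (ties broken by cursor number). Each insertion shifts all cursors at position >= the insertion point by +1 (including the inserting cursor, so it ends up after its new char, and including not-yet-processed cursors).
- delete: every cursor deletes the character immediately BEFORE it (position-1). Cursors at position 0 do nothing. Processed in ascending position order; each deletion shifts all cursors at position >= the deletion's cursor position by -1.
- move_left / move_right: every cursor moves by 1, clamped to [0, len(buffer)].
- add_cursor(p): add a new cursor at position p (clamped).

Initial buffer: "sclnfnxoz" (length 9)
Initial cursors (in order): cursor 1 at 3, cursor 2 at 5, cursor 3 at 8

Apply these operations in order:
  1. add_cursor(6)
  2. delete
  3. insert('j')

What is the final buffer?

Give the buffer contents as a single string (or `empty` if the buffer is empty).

After op 1 (add_cursor(6)): buffer="sclnfnxoz" (len 9), cursors c1@3 c2@5 c4@6 c3@8, authorship .........
After op 2 (delete): buffer="scnxz" (len 5), cursors c1@2 c2@3 c4@3 c3@4, authorship .....
After op 3 (insert('j')): buffer="scjnjjxjz" (len 9), cursors c1@3 c2@6 c4@6 c3@8, authorship ..1.24.3.

Answer: scjnjjxjz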